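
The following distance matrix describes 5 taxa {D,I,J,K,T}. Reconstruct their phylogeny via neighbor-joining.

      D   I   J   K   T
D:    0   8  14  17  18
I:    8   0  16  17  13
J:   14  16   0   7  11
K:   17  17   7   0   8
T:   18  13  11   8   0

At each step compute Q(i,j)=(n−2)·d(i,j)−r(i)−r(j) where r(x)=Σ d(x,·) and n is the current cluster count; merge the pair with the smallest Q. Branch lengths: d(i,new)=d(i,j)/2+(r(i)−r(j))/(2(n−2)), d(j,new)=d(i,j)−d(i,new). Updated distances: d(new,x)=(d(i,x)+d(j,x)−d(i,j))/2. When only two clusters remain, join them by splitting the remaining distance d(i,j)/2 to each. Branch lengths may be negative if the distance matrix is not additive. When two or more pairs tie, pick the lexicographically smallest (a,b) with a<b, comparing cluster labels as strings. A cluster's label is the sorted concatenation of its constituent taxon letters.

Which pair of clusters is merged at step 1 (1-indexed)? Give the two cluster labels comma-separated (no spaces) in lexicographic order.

D,I

step 1: merge (D,I) at d=8, Q=-87; branch lengths D→9/2, I→7/2; new cluster DI
  updated: d(DI,J)=11, d(DI,K)=13, d(DI,T)=23/2
step 2: merge (DI,T) at d=23/2, Q=-43; branch lengths DI→7, T→9/2; new cluster DIT
  updated: d(DIT,J)=21/4, d(DIT,K)=19/4
step 3: merge (DIT,J) at d=21/4, Q=-17; branch lengths DIT→3/2, J→15/4; new cluster DIJT
  updated: d(DIJT,K)=13/4
step 4: merge (DIJT,K) at d=13/4; branch lengths DIJT→13/8, K→13/8; new cluster DIJKT
final tree: ((((D:9/2,I:7/2):7,T:9/2):3/2,J:15/4):13/8,K:13/8)
total length: 28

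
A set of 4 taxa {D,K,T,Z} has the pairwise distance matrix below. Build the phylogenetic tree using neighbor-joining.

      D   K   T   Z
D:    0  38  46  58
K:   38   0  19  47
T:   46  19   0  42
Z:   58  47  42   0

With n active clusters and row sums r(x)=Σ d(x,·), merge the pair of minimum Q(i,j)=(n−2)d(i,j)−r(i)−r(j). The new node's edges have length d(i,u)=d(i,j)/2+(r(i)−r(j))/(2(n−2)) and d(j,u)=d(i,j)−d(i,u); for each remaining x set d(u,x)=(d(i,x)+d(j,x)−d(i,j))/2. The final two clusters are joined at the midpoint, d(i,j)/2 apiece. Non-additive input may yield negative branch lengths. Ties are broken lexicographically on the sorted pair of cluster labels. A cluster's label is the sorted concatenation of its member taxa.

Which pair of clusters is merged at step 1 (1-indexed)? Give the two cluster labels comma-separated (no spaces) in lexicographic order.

D,Z

iteration 1: select D,Z (d=58, Q=-173); attach at lengths (111/4, 121/4); label the merged cluster DZ
  updated: d(DZ,K)=27/2, d(DZ,T)=15
iteration 2: select DZ,K (d=27/2, Q=-95/2); attach at lengths (19/4, 35/4); label the merged cluster DKZ
  updated: d(DKZ,T)=41/4
iteration 3: select DKZ,T (d=41/4); attach at lengths (41/8, 41/8); label the merged cluster DKTZ
final tree: (((D:111/4,Z:121/4):19/4,K:35/4):41/8,T:41/8)
total length: 327/4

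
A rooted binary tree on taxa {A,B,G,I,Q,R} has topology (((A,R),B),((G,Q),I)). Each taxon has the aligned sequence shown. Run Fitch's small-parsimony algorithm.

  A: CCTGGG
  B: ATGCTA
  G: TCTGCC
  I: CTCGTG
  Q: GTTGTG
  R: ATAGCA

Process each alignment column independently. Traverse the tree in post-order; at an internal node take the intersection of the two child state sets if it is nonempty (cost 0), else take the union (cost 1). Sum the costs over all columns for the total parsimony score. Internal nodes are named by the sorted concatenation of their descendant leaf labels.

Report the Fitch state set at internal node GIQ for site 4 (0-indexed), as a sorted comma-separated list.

T

AR@0: {C} ∪ {A} = {A,C} (union, +1)
ABR@0: {A,C} ∩ {A} = {A} (intersection, +0)
GQ@0: {T} ∪ {G} = {G,T} (union, +1)
GIQ@0: {G,T} ∪ {C} = {C,G,T} (union, +1)
ABGIQR@0: {A} ∪ {C,G,T} = {A,C,G,T} (union, +1)
AR@1: {C} ∪ {T} = {C,T} (union, +1)
ABR@1: {C,T} ∩ {T} = {T} (intersection, +0)
GQ@1: {C} ∪ {T} = {C,T} (union, +1)
GIQ@1: {C,T} ∩ {T} = {T} (intersection, +0)
ABGIQR@1: {T} ∩ {T} = {T} (intersection, +0)
AR@2: {T} ∪ {A} = {A,T} (union, +1)
ABR@2: {A,T} ∪ {G} = {A,G,T} (union, +1)
GQ@2: {T} ∩ {T} = {T} (intersection, +0)
GIQ@2: {T} ∪ {C} = {C,T} (union, +1)
ABGIQR@2: {A,G,T} ∩ {C,T} = {T} (intersection, +0)
AR@3: {G} ∩ {G} = {G} (intersection, +0)
ABR@3: {G} ∪ {C} = {C,G} (union, +1)
GQ@3: {G} ∩ {G} = {G} (intersection, +0)
GIQ@3: {G} ∩ {G} = {G} (intersection, +0)
ABGIQR@3: {C,G} ∩ {G} = {G} (intersection, +0)
AR@4: {G} ∪ {C} = {C,G} (union, +1)
ABR@4: {C,G} ∪ {T} = {C,G,T} (union, +1)
GQ@4: {C} ∪ {T} = {C,T} (union, +1)
GIQ@4: {C,T} ∩ {T} = {T} (intersection, +0)
ABGIQR@4: {C,G,T} ∩ {T} = {T} (intersection, +0)
AR@5: {G} ∪ {A} = {A,G} (union, +1)
ABR@5: {A,G} ∩ {A} = {A} (intersection, +0)
GQ@5: {C} ∪ {G} = {C,G} (union, +1)
GIQ@5: {C,G} ∩ {G} = {G} (intersection, +0)
ABGIQR@5: {A} ∪ {G} = {A,G} (union, +1)
per-site changes: [4, 2, 3, 1, 3, 3]; total = 16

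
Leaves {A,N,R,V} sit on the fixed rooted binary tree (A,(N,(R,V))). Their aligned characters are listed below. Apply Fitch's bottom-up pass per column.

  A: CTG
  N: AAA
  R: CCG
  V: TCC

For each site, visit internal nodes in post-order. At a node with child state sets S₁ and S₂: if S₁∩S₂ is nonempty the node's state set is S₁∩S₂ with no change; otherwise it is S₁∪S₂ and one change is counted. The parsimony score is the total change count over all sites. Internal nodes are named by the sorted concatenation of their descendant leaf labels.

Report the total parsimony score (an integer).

6

RV@0: {C} ∪ {T} = {C,T} (union, +1)
NRV@0: {A} ∪ {C,T} = {A,C,T} (union, +1)
ANRV@0: {C} ∩ {A,C,T} = {C} (intersection, +0)
RV@1: {C} ∩ {C} = {C} (intersection, +0)
NRV@1: {A} ∪ {C} = {A,C} (union, +1)
ANRV@1: {T} ∪ {A,C} = {A,C,T} (union, +1)
RV@2: {G} ∪ {C} = {C,G} (union, +1)
NRV@2: {A} ∪ {C,G} = {A,C,G} (union, +1)
ANRV@2: {G} ∩ {A,C,G} = {G} (intersection, +0)
per-site changes: [2, 2, 2]; total = 6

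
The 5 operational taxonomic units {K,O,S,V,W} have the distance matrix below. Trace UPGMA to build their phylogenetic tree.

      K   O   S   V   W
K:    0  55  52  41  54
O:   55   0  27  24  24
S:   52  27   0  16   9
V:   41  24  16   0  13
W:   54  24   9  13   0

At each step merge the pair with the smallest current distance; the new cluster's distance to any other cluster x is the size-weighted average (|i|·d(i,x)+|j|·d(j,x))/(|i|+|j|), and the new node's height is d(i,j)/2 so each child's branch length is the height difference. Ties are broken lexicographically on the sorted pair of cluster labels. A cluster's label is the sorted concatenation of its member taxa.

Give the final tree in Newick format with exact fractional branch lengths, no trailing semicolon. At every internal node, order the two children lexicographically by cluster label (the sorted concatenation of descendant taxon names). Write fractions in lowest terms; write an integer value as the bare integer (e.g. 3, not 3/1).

1. join S+W (d=9) ⇒ SW; edges |S|=9/2, |W|=9/2
  updated: d(K,SW)=53, d(O,SW)=51/2, d(SW,V)=29/2
2. join SW+V (d=29/2) ⇒ SVW; edges |SW|=11/4, |V|=29/4
  updated: d(K,SVW)=49, d(O,SVW)=25
3. join O+SVW (d=25) ⇒ OSVW; edges |O|=25/2, |SVW|=21/4
  updated: d(K,OSVW)=101/2
4. join K+OSVW (d=101/2) ⇒ KOSVW; edges |K|=101/4, |OSVW|=51/4
final tree: (K:101/4,(O:25/2,((S:9/2,W:9/2):11/4,V:29/4):21/4):51/4)
total length: 299/4

(K:101/4,(O:25/2,((S:9/2,W:9/2):11/4,V:29/4):21/4):51/4)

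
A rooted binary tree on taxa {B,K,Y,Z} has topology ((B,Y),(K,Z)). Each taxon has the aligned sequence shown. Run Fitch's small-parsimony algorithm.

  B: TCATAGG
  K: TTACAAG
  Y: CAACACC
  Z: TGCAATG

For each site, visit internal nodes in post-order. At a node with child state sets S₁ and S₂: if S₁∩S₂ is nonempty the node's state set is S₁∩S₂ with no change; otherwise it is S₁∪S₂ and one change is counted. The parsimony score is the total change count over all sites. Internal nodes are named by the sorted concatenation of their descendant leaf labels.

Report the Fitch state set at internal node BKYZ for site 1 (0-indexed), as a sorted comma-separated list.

site 0, node BY: B={T} ∪ Y={C} → {C,T} (+1)
site 0, node KZ: K={T} ∩ Z={T} → {T} (+0)
site 0, node BKYZ: BY={C,T} ∩ KZ={T} → {T} (+0)
site 1, node BY: B={C} ∪ Y={A} → {A,C} (+1)
site 1, node KZ: K={T} ∪ Z={G} → {G,T} (+1)
site 1, node BKYZ: BY={A,C} ∪ KZ={G,T} → {A,C,G,T} (+1)
site 2, node BY: B={A} ∩ Y={A} → {A} (+0)
site 2, node KZ: K={A} ∪ Z={C} → {A,C} (+1)
site 2, node BKYZ: BY={A} ∩ KZ={A,C} → {A} (+0)
site 3, node BY: B={T} ∪ Y={C} → {C,T} (+1)
site 3, node KZ: K={C} ∪ Z={A} → {A,C} (+1)
site 3, node BKYZ: BY={C,T} ∩ KZ={A,C} → {C} (+0)
site 4, node BY: B={A} ∩ Y={A} → {A} (+0)
site 4, node KZ: K={A} ∩ Z={A} → {A} (+0)
site 4, node BKYZ: BY={A} ∩ KZ={A} → {A} (+0)
site 5, node BY: B={G} ∪ Y={C} → {C,G} (+1)
site 5, node KZ: K={A} ∪ Z={T} → {A,T} (+1)
site 5, node BKYZ: BY={C,G} ∪ KZ={A,T} → {A,C,G,T} (+1)
site 6, node BY: B={G} ∪ Y={C} → {C,G} (+1)
site 6, node KZ: K={G} ∩ Z={G} → {G} (+0)
site 6, node BKYZ: BY={C,G} ∩ KZ={G} → {G} (+0)
per-site changes: [1, 3, 1, 2, 0, 3, 1]; total = 11

A,C,G,T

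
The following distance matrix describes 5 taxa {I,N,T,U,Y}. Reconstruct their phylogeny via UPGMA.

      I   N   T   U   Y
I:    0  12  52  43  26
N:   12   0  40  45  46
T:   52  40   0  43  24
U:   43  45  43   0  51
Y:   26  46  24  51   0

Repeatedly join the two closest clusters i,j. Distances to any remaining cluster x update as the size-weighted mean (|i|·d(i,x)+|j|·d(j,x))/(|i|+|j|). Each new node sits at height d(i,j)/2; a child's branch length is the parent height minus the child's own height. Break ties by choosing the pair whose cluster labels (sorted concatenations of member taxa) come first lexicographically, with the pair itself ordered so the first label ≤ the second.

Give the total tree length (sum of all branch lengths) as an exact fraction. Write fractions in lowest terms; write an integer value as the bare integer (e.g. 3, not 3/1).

84

step 1: merge (I,N) at d=12; branch lengths I→6, N→6; new cluster IN
  updated: d(IN,T)=46, d(IN,U)=44, d(IN,Y)=36
step 2: merge (T,Y) at d=24; branch lengths T→12, Y→12; new cluster TY
  updated: d(IN,TY)=41, d(TY,U)=47
step 3: merge (IN,TY) at d=41; branch lengths IN→29/2, TY→17/2; new cluster INTY
  updated: d(INTY,U)=91/2
step 4: merge (INTY,U) at d=91/2; branch lengths INTY→9/4, U→91/4; new cluster INTUY
final tree: (((I:6,N:6):29/2,(T:12,Y:12):17/2):9/4,U:91/4)
total length: 84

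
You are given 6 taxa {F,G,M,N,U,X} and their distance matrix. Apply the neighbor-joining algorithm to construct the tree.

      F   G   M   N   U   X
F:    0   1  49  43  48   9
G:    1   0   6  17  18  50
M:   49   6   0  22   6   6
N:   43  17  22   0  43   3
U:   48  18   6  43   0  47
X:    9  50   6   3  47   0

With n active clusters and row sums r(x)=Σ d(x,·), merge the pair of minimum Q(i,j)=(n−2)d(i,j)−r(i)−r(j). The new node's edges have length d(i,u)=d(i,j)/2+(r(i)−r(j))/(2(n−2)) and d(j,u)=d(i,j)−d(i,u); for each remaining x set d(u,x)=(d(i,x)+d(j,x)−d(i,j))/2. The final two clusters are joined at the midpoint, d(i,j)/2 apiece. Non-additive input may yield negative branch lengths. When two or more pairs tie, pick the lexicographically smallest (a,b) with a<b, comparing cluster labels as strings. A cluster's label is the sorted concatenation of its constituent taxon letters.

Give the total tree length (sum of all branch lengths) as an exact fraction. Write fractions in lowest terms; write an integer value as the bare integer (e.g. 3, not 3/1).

1. join F+G (d=1, Q=-238) ⇒ FG; edges |F|=31/4, |G|=-27/4
  updated: d(FG,M)=27, d(FG,N)=59/2, d(FG,U)=65/2, d(FG,X)=29
2. join N+X (d=3, Q=-347/2) ⇒ NX; edges |N|=43/12, |X|=-7/12
  updated: d(FG,NX)=111/4, d(M,NX)=25/2, d(NX,U)=87/2
3. join FG+NX (d=111/4, Q=-231/2) ⇒ FGNX; edges |FG|=59/4, |NX|=13
  updated: d(FGNX,M)=47/8, d(FGNX,U)=193/8
4. join FGNX+M (d=47/8, Q=-36) ⇒ FGMNX; edges |FGNX|=12, |M|=-49/8
  updated: d(FGMNX,U)=97/8
5. join FGMNX+U (d=97/8) ⇒ FGMNUX; edges |FGMNX|=97/16, |U|=97/16
final tree: ((((F:31/4,G:-27/4):59/4,(N:43/12,X:-7/12):13):12,M:-49/8):97/16,U:97/16)
total length: 199/4

199/4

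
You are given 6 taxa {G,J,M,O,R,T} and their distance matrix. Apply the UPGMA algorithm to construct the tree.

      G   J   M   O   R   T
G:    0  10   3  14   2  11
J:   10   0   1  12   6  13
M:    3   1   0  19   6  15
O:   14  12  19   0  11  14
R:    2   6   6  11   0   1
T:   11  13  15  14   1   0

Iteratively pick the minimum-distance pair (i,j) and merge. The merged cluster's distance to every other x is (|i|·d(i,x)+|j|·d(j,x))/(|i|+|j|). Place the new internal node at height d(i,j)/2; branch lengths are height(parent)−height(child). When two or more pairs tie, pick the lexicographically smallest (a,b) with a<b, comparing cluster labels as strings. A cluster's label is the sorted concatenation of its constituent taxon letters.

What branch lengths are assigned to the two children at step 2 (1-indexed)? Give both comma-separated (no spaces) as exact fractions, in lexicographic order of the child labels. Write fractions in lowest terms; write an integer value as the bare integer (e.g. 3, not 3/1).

iteration 1: select J,M (d=1); attach at lengths (1/2, 1/2); label the merged cluster JM
  updated: d(G,JM)=13/2, d(JM,O)=31/2, d(JM,R)=6, d(JM,T)=14
iteration 2: select R,T (d=1); attach at lengths (1/2, 1/2); label the merged cluster RT
  updated: d(G,RT)=13/2, d(JM,RT)=10, d(O,RT)=25/2
iteration 3: select G,JM (d=13/2); attach at lengths (13/4, 11/4); label the merged cluster GJM
  updated: d(GJM,O)=15, d(GJM,RT)=53/6
iteration 4: select GJM,RT (d=53/6); attach at lengths (7/6, 47/12); label the merged cluster GJMRT
  updated: d(GJMRT,O)=14
iteration 5: select GJMRT,O (d=14); attach at lengths (31/12, 7); label the merged cluster GJMORT
final tree: (((G:13/4,(J:1/2,M:1/2):11/4):7/6,(R:1/2,T:1/2):47/12):31/12,O:7)
total length: 68/3

1/2,1/2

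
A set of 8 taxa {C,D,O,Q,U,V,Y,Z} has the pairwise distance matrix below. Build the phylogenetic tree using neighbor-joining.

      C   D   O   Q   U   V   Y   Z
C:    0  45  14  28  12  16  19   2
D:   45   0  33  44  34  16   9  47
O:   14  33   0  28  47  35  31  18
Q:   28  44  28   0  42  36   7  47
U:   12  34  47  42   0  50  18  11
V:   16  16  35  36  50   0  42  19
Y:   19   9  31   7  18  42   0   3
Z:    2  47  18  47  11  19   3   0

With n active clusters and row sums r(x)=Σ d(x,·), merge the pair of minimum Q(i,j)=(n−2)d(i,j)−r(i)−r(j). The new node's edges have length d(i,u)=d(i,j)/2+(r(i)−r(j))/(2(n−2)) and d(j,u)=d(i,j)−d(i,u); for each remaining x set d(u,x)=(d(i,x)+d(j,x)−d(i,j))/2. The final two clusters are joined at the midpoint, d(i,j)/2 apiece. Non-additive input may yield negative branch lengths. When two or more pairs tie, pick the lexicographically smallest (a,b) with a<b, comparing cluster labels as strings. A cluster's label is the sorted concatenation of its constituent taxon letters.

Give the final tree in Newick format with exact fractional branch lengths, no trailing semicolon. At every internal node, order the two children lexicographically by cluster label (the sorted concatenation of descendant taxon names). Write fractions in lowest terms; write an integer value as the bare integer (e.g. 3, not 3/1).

((((C:-17/12,(U:97/8,Z:-9/8):35/12):57/8,O:101/8):11/4,(D:55/6,V:41/6):93/8):77/16,(Q:247/20,Y:-107/20):77/16)

1. join D+V (d=16, Q=-346) ⇒ DV; edges |D|=55/6, |V|=41/6
  updated: d(C,DV)=45/2, d(DV,O)=26, d(DV,Q)=32, d(DV,U)=34, d(DV,Y)=35/2, d(DV,Z)=25
2. join Q+Y (d=7, Q=-489/2) ⇒ QY; edges |Q|=247/20, |Y|=-107/20
  updated: d(C,QY)=20, d(DV,QY)=85/4, d(O,QY)=26, d(QY,U)=53/2, d(QY,Z)=43/2
3. join U+Z (d=11, Q=-164) ⇒ UZ; edges |U|=97/8, |Z|=-9/8
  updated: d(C,UZ)=3/2, d(DV,UZ)=24, d(O,UZ)=27, d(QY,UZ)=37/2
4. join C+UZ (d=3/2, Q=-249/2) ⇒ CUZ; edges |C|=-17/12, |UZ|=35/12
  updated: d(CUZ,DV)=45/2, d(CUZ,O)=79/4, d(CUZ,QY)=37/2
5. join CUZ+O (d=79/4, Q=-93) ⇒ COUZ; edges |CUZ|=57/8, |O|=101/8
  updated: d(COUZ,DV)=115/8, d(COUZ,QY)=99/8
6. join COUZ+DV (d=115/8, Q=-48) ⇒ CDOUVZ; edges |COUZ|=11/4, |DV|=93/8
  updated: d(CDOUVZ,QY)=77/8
7. join CDOUVZ+QY (d=77/8) ⇒ CDOQUVYZ; edges |CDOUVZ|=77/16, |QY|=77/16
final tree: ((((C:-17/12,(U:97/8,Z:-9/8):35/12):57/8,O:101/8):11/4,(D:55/6,V:41/6):93/8):77/16,(Q:247/20,Y:-107/20):77/16)
total length: 317/4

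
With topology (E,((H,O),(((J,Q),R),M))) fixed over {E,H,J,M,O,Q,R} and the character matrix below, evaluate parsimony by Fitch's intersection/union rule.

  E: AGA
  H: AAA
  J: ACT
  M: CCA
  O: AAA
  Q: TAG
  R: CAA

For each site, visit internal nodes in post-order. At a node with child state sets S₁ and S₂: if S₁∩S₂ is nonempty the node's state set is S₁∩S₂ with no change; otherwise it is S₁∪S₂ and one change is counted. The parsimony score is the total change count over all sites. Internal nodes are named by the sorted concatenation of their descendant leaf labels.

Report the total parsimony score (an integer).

8

site 0, node HO: H={A} ∩ O={A} → {A} (+0)
site 0, node JQ: J={A} ∪ Q={T} → {A,T} (+1)
site 0, node JQR: JQ={A,T} ∪ R={C} → {A,C,T} (+1)
site 0, node JMQR: JQR={A,C,T} ∩ M={C} → {C} (+0)
site 0, node HJMOQR: HO={A} ∪ JMQR={C} → {A,C} (+1)
site 0, node EHJMOQR: E={A} ∩ HJMOQR={A,C} → {A} (+0)
site 1, node HO: H={A} ∩ O={A} → {A} (+0)
site 1, node JQ: J={C} ∪ Q={A} → {A,C} (+1)
site 1, node JQR: JQ={A,C} ∩ R={A} → {A} (+0)
site 1, node JMQR: JQR={A} ∪ M={C} → {A,C} (+1)
site 1, node HJMOQR: HO={A} ∩ JMQR={A,C} → {A} (+0)
site 1, node EHJMOQR: E={G} ∪ HJMOQR={A} → {A,G} (+1)
site 2, node HO: H={A} ∩ O={A} → {A} (+0)
site 2, node JQ: J={T} ∪ Q={G} → {G,T} (+1)
site 2, node JQR: JQ={G,T} ∪ R={A} → {A,G,T} (+1)
site 2, node JMQR: JQR={A,G,T} ∩ M={A} → {A} (+0)
site 2, node HJMOQR: HO={A} ∩ JMQR={A} → {A} (+0)
site 2, node EHJMOQR: E={A} ∩ HJMOQR={A} → {A} (+0)
per-site changes: [3, 3, 2]; total = 8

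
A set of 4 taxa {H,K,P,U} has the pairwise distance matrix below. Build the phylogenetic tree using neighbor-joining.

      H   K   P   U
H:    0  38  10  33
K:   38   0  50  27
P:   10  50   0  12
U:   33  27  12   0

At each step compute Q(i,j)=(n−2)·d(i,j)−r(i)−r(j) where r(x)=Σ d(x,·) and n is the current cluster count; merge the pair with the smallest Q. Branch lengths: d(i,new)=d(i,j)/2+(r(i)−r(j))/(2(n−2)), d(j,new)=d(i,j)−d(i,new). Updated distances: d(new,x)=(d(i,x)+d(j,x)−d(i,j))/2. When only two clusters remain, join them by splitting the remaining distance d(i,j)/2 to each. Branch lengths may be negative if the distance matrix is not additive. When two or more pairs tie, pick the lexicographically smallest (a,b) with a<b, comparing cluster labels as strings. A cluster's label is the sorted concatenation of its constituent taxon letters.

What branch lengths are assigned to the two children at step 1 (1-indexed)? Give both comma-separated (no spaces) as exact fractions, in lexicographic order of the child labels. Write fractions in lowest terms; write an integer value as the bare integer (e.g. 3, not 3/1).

1. join H+P (d=10, Q=-133) ⇒ HP; edges |H|=29/4, |P|=11/4
  updated: d(HP,K)=39, d(HP,U)=35/2
2. join HP+K (d=39, Q=-167/2) ⇒ HKP; edges |HP|=59/4, |K|=97/4
  updated: d(HKP,U)=11/4
3. join HKP+U (d=11/4) ⇒ HKPU; edges |HKP|=11/8, |U|=11/8
final tree: (((H:29/4,P:11/4):59/4,K:97/4):11/8,U:11/8)
total length: 207/4

29/4,11/4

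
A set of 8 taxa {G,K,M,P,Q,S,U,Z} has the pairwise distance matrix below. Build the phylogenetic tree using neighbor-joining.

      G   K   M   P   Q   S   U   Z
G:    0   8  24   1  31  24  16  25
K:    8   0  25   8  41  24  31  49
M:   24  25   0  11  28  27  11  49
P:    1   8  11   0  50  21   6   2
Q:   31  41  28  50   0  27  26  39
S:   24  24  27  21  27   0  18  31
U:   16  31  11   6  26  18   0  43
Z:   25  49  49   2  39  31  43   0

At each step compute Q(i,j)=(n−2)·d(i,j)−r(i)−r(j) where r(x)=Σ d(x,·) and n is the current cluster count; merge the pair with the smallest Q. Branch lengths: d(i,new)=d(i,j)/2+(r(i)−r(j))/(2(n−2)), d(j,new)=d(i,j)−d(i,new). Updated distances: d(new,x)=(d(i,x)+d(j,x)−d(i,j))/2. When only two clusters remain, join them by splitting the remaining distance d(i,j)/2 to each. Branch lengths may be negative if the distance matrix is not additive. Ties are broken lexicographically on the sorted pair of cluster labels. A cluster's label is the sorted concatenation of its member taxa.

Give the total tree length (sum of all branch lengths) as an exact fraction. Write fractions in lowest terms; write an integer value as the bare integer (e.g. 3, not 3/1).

2423/32

step 1: merge (P,Z) at d=2, Q=-325; branch lengths P→-127/12, Z→151/12; new cluster PZ
  updated: d(G,PZ)=12, d(K,PZ)=55/2, d(M,PZ)=29, d(PZ,Q)=87/2, d(PZ,S)=25, d(PZ,U)=47/2
step 2: merge (G,K) at d=8, Q=-463/2; branch lengths G→-3/20, K→163/20; new cluster GK
  updated: d(GK,M)=41/2, d(GK,PZ)=63/4, d(GK,Q)=32, d(GK,S)=20, d(GK,U)=39/2
step 3: merge (GK,PZ) at d=63/4, Q=-363/2; branch lengths GK→17/4, PZ→23/2; new cluster GKPZ
  updated: d(GKPZ,M)=135/8, d(GKPZ,Q)=239/8, d(GKPZ,S)=117/8, d(GKPZ,U)=109/8
step 4: merge (M,U) at d=11, Q=-237/2; branch lengths M→63/8, U→25/8; new cluster MU
  updated: d(GKPZ,MU)=39/4, d(MU,Q)=43/2, d(MU,S)=17
step 5: merge (GKPZ,S) at d=117/8, Q=-669/8; branch lengths GKPZ→199/32, S→269/32; new cluster GKPSZ
  updated: d(GKPSZ,MU)=97/16, d(GKPSZ,Q)=169/8
step 6: merge (GKPSZ,MU) at d=97/16, Q=-779/16; branch lengths GKPSZ→91/32, MU→103/32; new cluster GKMPSUZ
  updated: d(GKMPSUZ,Q)=585/32
step 7: merge (GKMPSUZ,Q) at d=585/32; branch lengths GKMPSUZ→585/64, Q→585/64; new cluster GKMPQSUZ
final tree: (((((G:-3/20,K:163/20):17/4,(P:-127/12,Z:151/12):23/2):199/32,S:269/32):91/32,(M:63/8,U:25/8):103/32):585/64,Q:585/64)
total length: 2423/32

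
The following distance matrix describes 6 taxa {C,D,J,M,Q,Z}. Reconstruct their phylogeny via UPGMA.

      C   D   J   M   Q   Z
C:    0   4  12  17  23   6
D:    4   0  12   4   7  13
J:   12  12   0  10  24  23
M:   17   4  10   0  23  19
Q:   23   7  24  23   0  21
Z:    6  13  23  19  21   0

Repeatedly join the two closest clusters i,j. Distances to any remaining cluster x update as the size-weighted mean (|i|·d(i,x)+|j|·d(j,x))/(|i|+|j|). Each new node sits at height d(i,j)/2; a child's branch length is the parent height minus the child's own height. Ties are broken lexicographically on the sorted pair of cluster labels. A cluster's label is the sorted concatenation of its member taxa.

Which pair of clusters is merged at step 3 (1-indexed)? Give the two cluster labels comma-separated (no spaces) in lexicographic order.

J,M

step 1: merge (C,D) at d=4; branch lengths C→2, D→2; new cluster CD
  updated: d(CD,J)=12, d(CD,M)=21/2, d(CD,Q)=15, d(CD,Z)=19/2
step 2: merge (CD,Z) at d=19/2; branch lengths CD→11/4, Z→19/4; new cluster CDZ
  updated: d(CDZ,J)=47/3, d(CDZ,M)=40/3, d(CDZ,Q)=17
step 3: merge (J,M) at d=10; branch lengths J→5, M→5; new cluster JM
  updated: d(CDZ,JM)=29/2, d(JM,Q)=47/2
step 4: merge (CDZ,JM) at d=29/2; branch lengths CDZ→5/2, JM→9/4; new cluster CDJMZ
  updated: d(CDJMZ,Q)=98/5
step 5: merge (CDJMZ,Q) at d=98/5; branch lengths CDJMZ→51/20, Q→49/5; new cluster CDJMQZ
final tree: ((((C:2,D:2):11/4,Z:19/4):5/2,(J:5,M:5):9/4):51/20,Q:49/5)
total length: 193/5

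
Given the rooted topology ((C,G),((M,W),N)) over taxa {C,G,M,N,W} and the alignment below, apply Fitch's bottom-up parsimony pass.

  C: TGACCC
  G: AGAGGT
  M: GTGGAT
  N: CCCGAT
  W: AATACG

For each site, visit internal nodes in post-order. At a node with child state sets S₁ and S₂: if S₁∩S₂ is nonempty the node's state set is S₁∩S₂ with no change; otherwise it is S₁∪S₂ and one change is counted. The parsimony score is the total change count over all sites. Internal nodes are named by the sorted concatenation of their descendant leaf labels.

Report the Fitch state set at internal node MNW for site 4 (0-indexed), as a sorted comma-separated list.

[col 0] CG: children C:{T}, G:{A} ∪→ {A,T}; cost 1
[col 0] MW: children M:{G}, W:{A} ∪→ {A,G}; cost 1
[col 0] MNW: children MW:{A,G}, N:{C} ∪→ {A,C,G}; cost 1
[col 0] CGMNW: children CG:{A,T}, MNW:{A,C,G} ∩→ {A}; cost 0
[col 1] CG: children C:{G}, G:{G} ∩→ {G}; cost 0
[col 1] MW: children M:{T}, W:{A} ∪→ {A,T}; cost 1
[col 1] MNW: children MW:{A,T}, N:{C} ∪→ {A,C,T}; cost 1
[col 1] CGMNW: children CG:{G}, MNW:{A,C,T} ∪→ {A,C,G,T}; cost 1
[col 2] CG: children C:{A}, G:{A} ∩→ {A}; cost 0
[col 2] MW: children M:{G}, W:{T} ∪→ {G,T}; cost 1
[col 2] MNW: children MW:{G,T}, N:{C} ∪→ {C,G,T}; cost 1
[col 2] CGMNW: children CG:{A}, MNW:{C,G,T} ∪→ {A,C,G,T}; cost 1
[col 3] CG: children C:{C}, G:{G} ∪→ {C,G}; cost 1
[col 3] MW: children M:{G}, W:{A} ∪→ {A,G}; cost 1
[col 3] MNW: children MW:{A,G}, N:{G} ∩→ {G}; cost 0
[col 3] CGMNW: children CG:{C,G}, MNW:{G} ∩→ {G}; cost 0
[col 4] CG: children C:{C}, G:{G} ∪→ {C,G}; cost 1
[col 4] MW: children M:{A}, W:{C} ∪→ {A,C}; cost 1
[col 4] MNW: children MW:{A,C}, N:{A} ∩→ {A}; cost 0
[col 4] CGMNW: children CG:{C,G}, MNW:{A} ∪→ {A,C,G}; cost 1
[col 5] CG: children C:{C}, G:{T} ∪→ {C,T}; cost 1
[col 5] MW: children M:{T}, W:{G} ∪→ {G,T}; cost 1
[col 5] MNW: children MW:{G,T}, N:{T} ∩→ {T}; cost 0
[col 5] CGMNW: children CG:{C,T}, MNW:{T} ∩→ {T}; cost 0
per-site changes: [3, 3, 3, 2, 3, 2]; total = 16

A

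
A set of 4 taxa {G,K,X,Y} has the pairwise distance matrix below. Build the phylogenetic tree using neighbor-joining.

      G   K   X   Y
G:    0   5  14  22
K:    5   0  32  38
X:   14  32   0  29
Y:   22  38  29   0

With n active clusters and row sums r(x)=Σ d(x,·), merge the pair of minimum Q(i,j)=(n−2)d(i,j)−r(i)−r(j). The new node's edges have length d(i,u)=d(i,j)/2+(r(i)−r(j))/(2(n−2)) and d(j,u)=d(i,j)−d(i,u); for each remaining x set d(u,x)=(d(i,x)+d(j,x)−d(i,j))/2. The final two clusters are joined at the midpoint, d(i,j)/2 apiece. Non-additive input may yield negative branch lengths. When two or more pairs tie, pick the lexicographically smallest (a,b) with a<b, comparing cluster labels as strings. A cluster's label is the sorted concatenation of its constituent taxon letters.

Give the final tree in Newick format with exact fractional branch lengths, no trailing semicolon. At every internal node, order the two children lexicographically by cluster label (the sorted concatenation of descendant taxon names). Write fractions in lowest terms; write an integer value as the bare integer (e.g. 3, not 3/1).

1. join G+K (d=5, Q=-106) ⇒ GK; edges |G|=-6, |K|=11
  updated: d(GK,X)=41/2, d(GK,Y)=55/2
2. join GK+X (d=41/2, Q=-77) ⇒ GKX; edges |GK|=19/2, |X|=11
  updated: d(GKX,Y)=18
3. join GKX+Y (d=18) ⇒ GKXY; edges |GKX|=9, |Y|=9
final tree: (((G:-6,K:11):19/2,X:11):9,Y:9)
total length: 87/2

(((G:-6,K:11):19/2,X:11):9,Y:9)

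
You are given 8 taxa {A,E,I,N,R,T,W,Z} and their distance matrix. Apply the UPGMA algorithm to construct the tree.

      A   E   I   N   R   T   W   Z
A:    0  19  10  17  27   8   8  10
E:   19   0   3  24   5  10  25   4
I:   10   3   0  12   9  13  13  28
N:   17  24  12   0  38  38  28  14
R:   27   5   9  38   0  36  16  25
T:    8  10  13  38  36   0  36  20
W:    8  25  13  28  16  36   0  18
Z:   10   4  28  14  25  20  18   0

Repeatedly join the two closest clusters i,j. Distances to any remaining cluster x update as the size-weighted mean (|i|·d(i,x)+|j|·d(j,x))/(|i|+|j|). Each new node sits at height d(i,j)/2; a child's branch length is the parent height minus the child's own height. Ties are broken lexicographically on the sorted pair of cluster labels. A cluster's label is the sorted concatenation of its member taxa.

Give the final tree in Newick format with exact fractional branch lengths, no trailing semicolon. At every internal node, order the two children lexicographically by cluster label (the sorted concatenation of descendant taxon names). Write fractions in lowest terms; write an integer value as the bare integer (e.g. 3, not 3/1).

(((A:4,T:4):95/16,(((E:3/2,I:3/2):2,R:7/2):11/2,W:9):15/16):47/48,(N:7,Z:7):47/12)

step 1: merge (E,I) at d=3; branch lengths E→3/2, I→3/2; new cluster EI
  updated: d(A,EI)=29/2, d(EI,N)=18, d(EI,R)=7, d(EI,T)=23/2, d(EI,W)=19, d(EI,Z)=16
step 2: merge (EI,R) at d=7; branch lengths EI→2, R→7/2; new cluster EIR
  updated: d(A,EIR)=56/3, d(EIR,N)=74/3, d(EIR,T)=59/3, d(EIR,W)=18, d(EIR,Z)=19
step 3: merge (A,T) at d=8; branch lengths A→4, T→4; new cluster AT
  updated: d(AT,EIR)=115/6, d(AT,N)=55/2, d(AT,W)=22, d(AT,Z)=15
step 4: merge (N,Z) at d=14; branch lengths N→7, Z→7; new cluster NZ
  updated: d(AT,NZ)=85/4, d(EIR,NZ)=131/6, d(NZ,W)=23
step 5: merge (EIR,W) at d=18; branch lengths EIR→11/2, W→9; new cluster EIRW
  updated: d(AT,EIRW)=159/8, d(EIRW,NZ)=177/8
step 6: merge (AT,EIRW) at d=159/8; branch lengths AT→95/16, EIRW→15/16; new cluster AEIRTW
  updated: d(AEIRTW,NZ)=131/6
step 7: merge (AEIRTW,NZ) at d=131/6; branch lengths AEIRTW→47/48, NZ→47/12; new cluster AEINRTWZ
final tree: (((A:4,T:4):95/16,(((E:3/2,I:3/2):2,R:7/2):11/2,W:9):15/16):47/48,(N:7,Z:7):47/12)
total length: 2725/48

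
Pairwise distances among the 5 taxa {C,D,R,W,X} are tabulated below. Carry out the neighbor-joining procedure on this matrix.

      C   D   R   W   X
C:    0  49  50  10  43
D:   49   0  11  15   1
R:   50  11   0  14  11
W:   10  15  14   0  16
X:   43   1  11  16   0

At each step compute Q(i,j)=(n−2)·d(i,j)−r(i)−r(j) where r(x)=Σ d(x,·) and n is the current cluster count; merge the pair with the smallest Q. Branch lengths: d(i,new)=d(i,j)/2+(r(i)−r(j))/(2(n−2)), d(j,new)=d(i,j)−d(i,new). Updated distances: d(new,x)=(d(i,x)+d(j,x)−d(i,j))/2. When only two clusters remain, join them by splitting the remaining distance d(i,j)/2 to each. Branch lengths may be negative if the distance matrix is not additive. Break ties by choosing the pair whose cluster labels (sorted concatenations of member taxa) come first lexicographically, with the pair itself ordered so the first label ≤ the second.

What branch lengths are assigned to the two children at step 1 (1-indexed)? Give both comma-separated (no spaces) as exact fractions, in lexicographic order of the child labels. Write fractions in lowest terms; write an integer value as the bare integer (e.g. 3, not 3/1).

iteration 1: select C,W (d=10, Q=-177); attach at lengths (127/6, -67/6); label the merged cluster CW
  updated: d(CW,D)=27, d(CW,R)=27, d(CW,X)=49/2
iteration 2: select CW,R (d=27, Q=-147/2); attach at lengths (167/8, 49/8); label the merged cluster CRW
  updated: d(CRW,D)=11/2, d(CRW,X)=17/4
iteration 3: select CRW,D (d=11/2, Q=-43/4); attach at lengths (35/8, 9/8); label the merged cluster CDRW
  updated: d(CDRW,X)=-1/8
iteration 4: select CDRW,X (d=-1/8); attach at lengths (-1/16, -1/16); label the merged cluster CDRWX
final tree: ((((C:127/6,W:-67/6):167/8,R:49/8):35/8,D:9/8):-1/16,X:-1/16)
total length: 339/8

127/6,-67/6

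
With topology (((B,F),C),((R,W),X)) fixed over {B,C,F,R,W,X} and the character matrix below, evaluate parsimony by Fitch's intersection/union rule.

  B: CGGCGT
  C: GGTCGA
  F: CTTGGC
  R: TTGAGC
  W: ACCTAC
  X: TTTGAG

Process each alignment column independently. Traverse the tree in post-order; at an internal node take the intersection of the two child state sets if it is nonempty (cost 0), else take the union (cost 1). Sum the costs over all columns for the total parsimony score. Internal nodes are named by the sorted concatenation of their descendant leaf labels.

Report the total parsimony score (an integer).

site 0, node BF: B={C} ∩ F={C} → {C} (+0)
site 0, node BCF: BF={C} ∪ C={G} → {C,G} (+1)
site 0, node RW: R={T} ∪ W={A} → {A,T} (+1)
site 0, node RWX: RW={A,T} ∩ X={T} → {T} (+0)
site 0, node BCFRWX: BCF={C,G} ∪ RWX={T} → {C,G,T} (+1)
site 1, node BF: B={G} ∪ F={T} → {G,T} (+1)
site 1, node BCF: BF={G,T} ∩ C={G} → {G} (+0)
site 1, node RW: R={T} ∪ W={C} → {C,T} (+1)
site 1, node RWX: RW={C,T} ∩ X={T} → {T} (+0)
site 1, node BCFRWX: BCF={G} ∪ RWX={T} → {G,T} (+1)
site 2, node BF: B={G} ∪ F={T} → {G,T} (+1)
site 2, node BCF: BF={G,T} ∩ C={T} → {T} (+0)
site 2, node RW: R={G} ∪ W={C} → {C,G} (+1)
site 2, node RWX: RW={C,G} ∪ X={T} → {C,G,T} (+1)
site 2, node BCFRWX: BCF={T} ∩ RWX={C,G,T} → {T} (+0)
site 3, node BF: B={C} ∪ F={G} → {C,G} (+1)
site 3, node BCF: BF={C,G} ∩ C={C} → {C} (+0)
site 3, node RW: R={A} ∪ W={T} → {A,T} (+1)
site 3, node RWX: RW={A,T} ∪ X={G} → {A,G,T} (+1)
site 3, node BCFRWX: BCF={C} ∪ RWX={A,G,T} → {A,C,G,T} (+1)
site 4, node BF: B={G} ∩ F={G} → {G} (+0)
site 4, node BCF: BF={G} ∩ C={G} → {G} (+0)
site 4, node RW: R={G} ∪ W={A} → {A,G} (+1)
site 4, node RWX: RW={A,G} ∩ X={A} → {A} (+0)
site 4, node BCFRWX: BCF={G} ∪ RWX={A} → {A,G} (+1)
site 5, node BF: B={T} ∪ F={C} → {C,T} (+1)
site 5, node BCF: BF={C,T} ∪ C={A} → {A,C,T} (+1)
site 5, node RW: R={C} ∩ W={C} → {C} (+0)
site 5, node RWX: RW={C} ∪ X={G} → {C,G} (+1)
site 5, node BCFRWX: BCF={A,C,T} ∩ RWX={C,G} → {C} (+0)
per-site changes: [3, 3, 3, 4, 2, 3]; total = 18

18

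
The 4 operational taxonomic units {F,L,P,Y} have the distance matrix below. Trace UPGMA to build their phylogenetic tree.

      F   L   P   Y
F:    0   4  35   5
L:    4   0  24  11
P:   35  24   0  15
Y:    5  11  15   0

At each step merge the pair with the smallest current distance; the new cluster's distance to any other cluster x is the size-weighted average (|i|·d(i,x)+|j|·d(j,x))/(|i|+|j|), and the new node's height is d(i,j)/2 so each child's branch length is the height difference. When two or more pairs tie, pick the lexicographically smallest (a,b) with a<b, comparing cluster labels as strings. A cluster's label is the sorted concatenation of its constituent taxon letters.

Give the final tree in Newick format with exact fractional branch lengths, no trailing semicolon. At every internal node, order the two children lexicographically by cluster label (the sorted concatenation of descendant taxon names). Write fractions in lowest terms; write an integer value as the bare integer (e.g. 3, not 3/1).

iteration 1: select F,L (d=4); attach at lengths (2, 2); label the merged cluster FL
  updated: d(FL,P)=59/2, d(FL,Y)=8
iteration 2: select FL,Y (d=8); attach at lengths (2, 4); label the merged cluster FLY
  updated: d(FLY,P)=74/3
iteration 3: select FLY,P (d=74/3); attach at lengths (25/3, 37/3); label the merged cluster FLPY
final tree: (((F:2,L:2):2,Y:4):25/3,P:37/3)
total length: 92/3

(((F:2,L:2):2,Y:4):25/3,P:37/3)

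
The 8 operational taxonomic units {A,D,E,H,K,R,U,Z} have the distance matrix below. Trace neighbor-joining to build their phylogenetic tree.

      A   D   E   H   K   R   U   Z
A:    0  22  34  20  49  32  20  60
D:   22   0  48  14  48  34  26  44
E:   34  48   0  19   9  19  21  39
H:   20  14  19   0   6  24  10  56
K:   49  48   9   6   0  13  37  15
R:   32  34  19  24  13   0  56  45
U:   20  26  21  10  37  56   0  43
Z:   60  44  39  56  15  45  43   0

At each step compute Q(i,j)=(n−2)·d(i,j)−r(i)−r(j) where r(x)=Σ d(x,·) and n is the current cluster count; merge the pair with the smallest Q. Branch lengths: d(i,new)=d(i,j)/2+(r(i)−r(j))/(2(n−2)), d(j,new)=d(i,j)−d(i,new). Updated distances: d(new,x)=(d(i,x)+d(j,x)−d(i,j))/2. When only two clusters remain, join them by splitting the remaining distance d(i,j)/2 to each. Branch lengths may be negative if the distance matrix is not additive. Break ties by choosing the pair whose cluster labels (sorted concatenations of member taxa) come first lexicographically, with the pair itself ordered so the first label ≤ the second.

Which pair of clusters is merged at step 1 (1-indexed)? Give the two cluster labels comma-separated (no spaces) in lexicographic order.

1. join K+Z (d=15, Q=-389) ⇒ KZ; edges |K|=-35/12, |Z|=215/12
  updated: d(A,KZ)=47, d(D,KZ)=77/2, d(E,KZ)=33/2, d(H,KZ)=47/2, d(KZ,R)=43/2, d(KZ,U)=65/2
2. join KZ+R (d=43/2, Q=-517/2) ⇒ KRZ; edges |KZ|=201/20, |R|=229/20
  updated: d(A,KRZ)=115/4, d(D,KRZ)=51/2, d(E,KRZ)=7, d(H,KRZ)=13, d(KRZ,U)=67/2
3. join E+KRZ (d=7, Q=-835/4) ⇒ EKRZ; edges |E|=197/32, |KRZ|=27/32
  updated: d(A,EKRZ)=223/8, d(D,EKRZ)=133/4, d(EKRZ,H)=25/2, d(EKRZ,U)=95/4
4. join A+D (d=22, Q=-953/8) ⇒ AD; edges |A|=485/48, |D|=571/48
  updated: d(AD,EKRZ)=313/16, d(AD,H)=6, d(AD,U)=12
5. join AD+U (d=12, Q=-949/16) ⇒ ADU; edges |AD|=253/64, |U|=515/64
  updated: d(ADU,EKRZ)=501/32, d(ADU,H)=2
6. join ADU+EKRZ (d=501/32, Q=-965/32) ⇒ ADEKRUZ; edges |ADU|=165/64, |EKRZ|=837/64
  updated: d(ADEKRUZ,H)=-37/64
7. join ADEKRUZ+H (d=-37/64) ⇒ ADEHKRUZ; edges |ADEKRUZ|=-37/128, |H|=-37/128
final tree: ((((A:485/48,D:571/48):253/64,U:515/64):165/64,(E:197/32,((K:-35/12,Z:215/12):201/20,R:229/20):27/32):837/64):-37/128,H:-37/128)
total length: 5925/64

K,Z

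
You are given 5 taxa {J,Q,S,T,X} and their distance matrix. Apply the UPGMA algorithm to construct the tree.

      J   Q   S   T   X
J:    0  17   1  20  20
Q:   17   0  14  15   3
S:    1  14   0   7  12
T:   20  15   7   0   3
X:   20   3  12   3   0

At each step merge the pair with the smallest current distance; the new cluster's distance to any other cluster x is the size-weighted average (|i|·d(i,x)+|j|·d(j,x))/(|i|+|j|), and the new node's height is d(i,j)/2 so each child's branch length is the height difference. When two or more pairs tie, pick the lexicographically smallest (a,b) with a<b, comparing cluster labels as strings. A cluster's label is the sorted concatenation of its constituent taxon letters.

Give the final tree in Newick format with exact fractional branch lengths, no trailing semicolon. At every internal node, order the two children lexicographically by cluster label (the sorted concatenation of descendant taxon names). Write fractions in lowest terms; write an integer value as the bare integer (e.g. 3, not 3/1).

((J:1/2,S:1/2):7,((Q:3/2,X:3/2):3,T:9/2):3)

step 1: merge (J,S) at d=1; branch lengths J→1/2, S→1/2; new cluster JS
  updated: d(JS,Q)=31/2, d(JS,T)=27/2, d(JS,X)=16
step 2: merge (Q,X) at d=3; branch lengths Q→3/2, X→3/2; new cluster QX
  updated: d(JS,QX)=63/4, d(QX,T)=9
step 3: merge (QX,T) at d=9; branch lengths QX→3, T→9/2; new cluster QTX
  updated: d(JS,QTX)=15
step 4: merge (JS,QTX) at d=15; branch lengths JS→7, QTX→3; new cluster JQSTX
final tree: ((J:1/2,S:1/2):7,((Q:3/2,X:3/2):3,T:9/2):3)
total length: 43/2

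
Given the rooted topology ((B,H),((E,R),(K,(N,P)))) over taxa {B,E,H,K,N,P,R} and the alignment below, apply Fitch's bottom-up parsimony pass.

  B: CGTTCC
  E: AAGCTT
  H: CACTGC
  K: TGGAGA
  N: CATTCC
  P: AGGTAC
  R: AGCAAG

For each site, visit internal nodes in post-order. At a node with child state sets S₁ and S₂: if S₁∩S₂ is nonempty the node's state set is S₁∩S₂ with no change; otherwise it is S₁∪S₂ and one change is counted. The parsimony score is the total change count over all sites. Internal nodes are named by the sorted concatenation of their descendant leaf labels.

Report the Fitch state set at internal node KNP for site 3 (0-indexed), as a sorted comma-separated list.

BH@0: {C} ∩ {C} = {C} (intersection, +0)
ER@0: {A} ∩ {A} = {A} (intersection, +0)
NP@0: {C} ∪ {A} = {A,C} (union, +1)
KNP@0: {T} ∪ {A,C} = {A,C,T} (union, +1)
EKNPR@0: {A} ∩ {A,C,T} = {A} (intersection, +0)
BEHKNPR@0: {C} ∪ {A} = {A,C} (union, +1)
BH@1: {G} ∪ {A} = {A,G} (union, +1)
ER@1: {A} ∪ {G} = {A,G} (union, +1)
NP@1: {A} ∪ {G} = {A,G} (union, +1)
KNP@1: {G} ∩ {A,G} = {G} (intersection, +0)
EKNPR@1: {A,G} ∩ {G} = {G} (intersection, +0)
BEHKNPR@1: {A,G} ∩ {G} = {G} (intersection, +0)
BH@2: {T} ∪ {C} = {C,T} (union, +1)
ER@2: {G} ∪ {C} = {C,G} (union, +1)
NP@2: {T} ∪ {G} = {G,T} (union, +1)
KNP@2: {G} ∩ {G,T} = {G} (intersection, +0)
EKNPR@2: {C,G} ∩ {G} = {G} (intersection, +0)
BEHKNPR@2: {C,T} ∪ {G} = {C,G,T} (union, +1)
BH@3: {T} ∩ {T} = {T} (intersection, +0)
ER@3: {C} ∪ {A} = {A,C} (union, +1)
NP@3: {T} ∩ {T} = {T} (intersection, +0)
KNP@3: {A} ∪ {T} = {A,T} (union, +1)
EKNPR@3: {A,C} ∩ {A,T} = {A} (intersection, +0)
BEHKNPR@3: {T} ∪ {A} = {A,T} (union, +1)
BH@4: {C} ∪ {G} = {C,G} (union, +1)
ER@4: {T} ∪ {A} = {A,T} (union, +1)
NP@4: {C} ∪ {A} = {A,C} (union, +1)
KNP@4: {G} ∪ {A,C} = {A,C,G} (union, +1)
EKNPR@4: {A,T} ∩ {A,C,G} = {A} (intersection, +0)
BEHKNPR@4: {C,G} ∪ {A} = {A,C,G} (union, +1)
BH@5: {C} ∩ {C} = {C} (intersection, +0)
ER@5: {T} ∪ {G} = {G,T} (union, +1)
NP@5: {C} ∩ {C} = {C} (intersection, +0)
KNP@5: {A} ∪ {C} = {A,C} (union, +1)
EKNPR@5: {G,T} ∪ {A,C} = {A,C,G,T} (union, +1)
BEHKNPR@5: {C} ∩ {A,C,G,T} = {C} (intersection, +0)
per-site changes: [3, 3, 4, 3, 5, 3]; total = 21

A,T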